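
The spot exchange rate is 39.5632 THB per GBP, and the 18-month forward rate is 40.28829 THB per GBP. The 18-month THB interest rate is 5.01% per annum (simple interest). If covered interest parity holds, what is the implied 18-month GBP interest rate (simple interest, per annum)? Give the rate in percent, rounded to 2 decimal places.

T = 18/12 years.
F/S = 40.28829/39.5632 = 1.0183274 = (growth of THB) / (growth of GBP).
The THB side grows by 1 + 0.0501×18/12 = 1.075150.
So the GBP growth factor = 1.0557999.
r = (1.0557999 − 1)/(18/12) = 0.037200 → 3.72%.

3.72%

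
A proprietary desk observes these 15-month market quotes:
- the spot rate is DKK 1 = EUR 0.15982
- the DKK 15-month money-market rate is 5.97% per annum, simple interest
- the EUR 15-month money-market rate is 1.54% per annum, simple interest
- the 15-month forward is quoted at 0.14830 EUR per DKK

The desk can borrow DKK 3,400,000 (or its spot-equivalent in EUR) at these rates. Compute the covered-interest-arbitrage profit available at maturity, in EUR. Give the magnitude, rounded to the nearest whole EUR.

T = 15/12 years.
Invest the DKK and cover forward: 3,400,000 × 1.074625 × 0.14830 = EUR 541,847.42.
Convert at spot and invest in EUR: 3,400,000 × 0.15982 × 1.019250 = EUR 553,848.22.
The quoted forward undervalues DKK, so borrow DKK, convert to EUR at spot, deposit the EUR at 1.54%, and buy DKK forward at 0.14830 to cover the loan.
Arbitrage profit = |541,847.42 − 553,848.22| = EUR 12,001.

EUR 12,001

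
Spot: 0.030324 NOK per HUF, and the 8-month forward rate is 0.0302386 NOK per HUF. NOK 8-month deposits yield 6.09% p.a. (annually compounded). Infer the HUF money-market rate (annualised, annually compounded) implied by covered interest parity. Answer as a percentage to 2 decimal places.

T = 8/12 years.
F/S = 0.0302386/0.030324 = 0.9971837 = (growth of NOK) / (growth of HUF).
NOK growth factor: (1 + 0.0609)^(8/12) = 1.0401987.
So the HUF growth factor = 1.0431365.
r = 1.0431365^(12/8) − 1 = 0.065398 → 6.54%.

6.54%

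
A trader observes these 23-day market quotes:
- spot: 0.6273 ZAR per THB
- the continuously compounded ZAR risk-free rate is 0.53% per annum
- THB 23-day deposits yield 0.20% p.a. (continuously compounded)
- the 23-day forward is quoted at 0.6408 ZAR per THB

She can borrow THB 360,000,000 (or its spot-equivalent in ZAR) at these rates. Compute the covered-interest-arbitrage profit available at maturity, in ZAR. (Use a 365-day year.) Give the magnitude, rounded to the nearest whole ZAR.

T = 23/365 years.
Invest the THB and cover forward: 360,000,000 × 1.00012603534 × 0.6408 = ZAR 230,717,074.84.
Convert at spot and invest in ZAR: 360,000,000 × 0.6273 × 1.00033402838 = ZAR 225,903,432.96.
The quoted forward overvalues THB, so borrow ZAR, buy THB at spot, deposit the THB at 0.20%, and sell the proceeds forward at 0.6408.
The gap between the two covered legs is ZAR 4,813,642.

ZAR 4,813,642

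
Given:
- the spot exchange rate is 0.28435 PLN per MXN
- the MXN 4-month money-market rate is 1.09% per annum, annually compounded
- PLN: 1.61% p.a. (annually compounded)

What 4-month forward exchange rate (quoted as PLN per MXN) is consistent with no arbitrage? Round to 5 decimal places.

0.28484

T = 4/12 years.
PLN growth factor: (1 + 0.0161)^(4/12) = 1.0053381.
MXN growth factor: (1 + 0.0109)^(4/12) = 1.0036202.
Forward (PLN per MXN) = 0.28435 × 1.0053381 / 1.0036202 = 0.2848367.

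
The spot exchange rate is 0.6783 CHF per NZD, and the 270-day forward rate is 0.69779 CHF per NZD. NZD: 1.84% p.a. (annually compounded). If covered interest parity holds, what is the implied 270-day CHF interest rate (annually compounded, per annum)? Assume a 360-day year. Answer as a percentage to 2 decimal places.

5.76%

T = 270/360 years.
CIP gives F = S · g_CHF/g_NZD, so g_CHF/g_NZD = 0.69779/0.6783 = 1.0287336.
The NZD side grows by (1 + 0.0184)^(270/360) = 1.0137685.
Hence g_CHF = 1.0428977.
Annualise: 1.0428977^(360/270) − 1 = 0.057602 = 5.76%.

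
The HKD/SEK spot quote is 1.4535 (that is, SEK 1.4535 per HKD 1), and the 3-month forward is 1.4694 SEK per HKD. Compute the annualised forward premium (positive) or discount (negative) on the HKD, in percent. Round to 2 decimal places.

T = 3/12 years.
(F − S)/S = (1.4694 − 1.4535)/1.4535 = 0.0109391.
Annualise by dividing by T: 0.0109391 / (3/12) = 0.043756 → 4.38%.

+4.38%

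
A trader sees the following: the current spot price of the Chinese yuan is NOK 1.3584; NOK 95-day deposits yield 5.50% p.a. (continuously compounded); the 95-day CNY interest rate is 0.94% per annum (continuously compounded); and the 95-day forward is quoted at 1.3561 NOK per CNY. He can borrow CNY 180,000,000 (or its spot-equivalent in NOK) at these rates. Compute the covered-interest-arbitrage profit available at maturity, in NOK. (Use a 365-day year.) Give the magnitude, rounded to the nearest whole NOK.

T = 95/365 years.
Keep in CNY, deliver into the forward: 180,000,000·1.00244957065·1.3561 = NOK 244,695,935.30.
Swap to NOK now, deposit: 180,000,000·1.3584·1.01441801975 = NOK 248,037,378.85.
The quoted forward undervalues CNY, so borrow CNY, convert to NOK at spot, deposit the NOK at 5.50%, and buy CNY forward at 1.3561 to cover the loan.
The gap between the two covered legs is NOK 3,341,444.

NOK 3,341,444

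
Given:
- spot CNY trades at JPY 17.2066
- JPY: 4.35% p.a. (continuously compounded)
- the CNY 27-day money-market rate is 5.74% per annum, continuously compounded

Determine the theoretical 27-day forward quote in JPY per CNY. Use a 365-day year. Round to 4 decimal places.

17.1889

T = 27/365 years.
JPY growth factor: e^(0.0435×27/365) = 1.00322299.
CNY accumulates by e^(0.0574×27/365) = 1.00425505.
CIP: F = S · (grow JPY)/(grow CNY) = 17.2066 × 1.00322299/1.00425505 = 17.188917 JPY per CNY.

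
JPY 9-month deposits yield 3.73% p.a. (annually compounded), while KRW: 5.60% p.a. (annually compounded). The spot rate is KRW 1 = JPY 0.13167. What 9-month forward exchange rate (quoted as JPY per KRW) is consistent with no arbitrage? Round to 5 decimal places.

T = 9/12 years.
JPY growth factor: (1 + 0.0373)^(9/12) = 1.0278466.
Growth of 1 KRW over T: (1 + 0.0560)^(9/12) = 1.0417127.
Forward (JPY per KRW) = 0.13167 × 1.0278466 / 1.0417127 = 0.1299174.

0.12992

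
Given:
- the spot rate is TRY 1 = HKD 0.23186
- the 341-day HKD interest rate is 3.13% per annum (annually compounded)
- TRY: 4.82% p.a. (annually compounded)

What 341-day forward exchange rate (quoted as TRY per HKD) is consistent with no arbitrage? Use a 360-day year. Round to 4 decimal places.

4.3799

T = 341/360 years.
Growth of 1 HKD over T: (1 + 0.0313)^(341/360) = 1.0296238.
TRY growth factor: (1 + 0.0482)^(341/360) = 1.045599.
Forward (HKD per TRY) = 0.23186 × 1.0296238 / 1.045599 = 0.2283175.
Quoted the other way: 1/0.2283175 = 4.3799 TRY per HKD.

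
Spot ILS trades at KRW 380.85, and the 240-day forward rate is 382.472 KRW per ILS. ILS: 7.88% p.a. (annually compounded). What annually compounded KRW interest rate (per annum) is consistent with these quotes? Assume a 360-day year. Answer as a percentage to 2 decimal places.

8.57%

T = 240/360 years.
CIP gives F = S · g_KRW/g_ILS, so g_KRW/g_ILS = 382.472/380.85 = 1.0042589.
ILS growth factor: (1 + 0.0788)^(240/360) = 1.0518665.
So the KRW growth factor = 1.0563463.
Annualise: 1.0563463^(360/240) − 1 = 0.085699 = 8.57%.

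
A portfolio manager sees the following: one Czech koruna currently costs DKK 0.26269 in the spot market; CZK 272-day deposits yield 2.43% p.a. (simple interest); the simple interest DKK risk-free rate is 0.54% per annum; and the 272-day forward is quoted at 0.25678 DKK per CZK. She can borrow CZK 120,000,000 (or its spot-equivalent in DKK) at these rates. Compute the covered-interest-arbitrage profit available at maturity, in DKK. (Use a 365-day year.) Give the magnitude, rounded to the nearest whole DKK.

DKK 278,063

T = 272/365 years.
Invest the CZK and cover forward: 120,000,000 × 1.0181084932 × 0.25678 = DKK 31,371,587.87.
Convert at spot and invest in DKK: 120,000,000 × 0.26269 × 1.0040241096 = DKK 31,649,651.20.
The quoted forward undervalues CZK, so borrow CZK, convert to DKK at spot, deposit the DKK at 0.54%, and buy CZK forward at 0.25678 to cover the loan.
Profit = 31,649,651.20 − 31,371,587.87 = DKK 278,063.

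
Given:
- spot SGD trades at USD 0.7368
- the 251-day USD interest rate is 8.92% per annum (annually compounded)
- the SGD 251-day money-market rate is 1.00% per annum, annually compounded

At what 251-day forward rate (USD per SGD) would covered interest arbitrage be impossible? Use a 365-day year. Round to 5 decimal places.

0.77606

T = 251/365 years.
USD growth factor: (1 + 0.0892)^(251/365) = 1.0605175.
SGD accumulates by (1 + 0.0100)^(251/365) = 1.006866.
CIP: F = S · (grow USD)/(grow SGD) = 0.7368 × 1.0605175/1.006866 = 0.7760609 USD per SGD.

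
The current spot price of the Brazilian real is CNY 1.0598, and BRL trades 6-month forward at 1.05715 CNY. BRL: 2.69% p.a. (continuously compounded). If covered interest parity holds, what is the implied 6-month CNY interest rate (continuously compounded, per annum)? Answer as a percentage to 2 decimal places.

T = 6/12 years.
By CIP, F/S equals the CNY-to-BRL growth ratio: 1.05715/1.0598 = 0.9974995.
The BRL side grows by e^(0.0269×6/12) = 1.0135409.
That pins the CNY growth at 1.0110065.
r = ln(1.0110065)/(6/12) = 0.021893 → 2.19%.

2.19%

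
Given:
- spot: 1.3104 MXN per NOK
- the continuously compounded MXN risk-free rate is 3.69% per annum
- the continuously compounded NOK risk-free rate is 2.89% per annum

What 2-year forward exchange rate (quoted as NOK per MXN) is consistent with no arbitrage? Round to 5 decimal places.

0.75101

T = 2 years.
Growth of 1 MXN over T: e^(0.0369×2) = 1.0765915.
NOK accumulates by e^(0.0289×2) = 1.0595031.
CIP: F = S · (grow MXN)/(grow NOK) = 1.3104 × 1.0765915/1.0595031 = 1.331535 MXN per NOK.
Quoted the other way: 1/1.331535 = 0.75101 NOK per MXN.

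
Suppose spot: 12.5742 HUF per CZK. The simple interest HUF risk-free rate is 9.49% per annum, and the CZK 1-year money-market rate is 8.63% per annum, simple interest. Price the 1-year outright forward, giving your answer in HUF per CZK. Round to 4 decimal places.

12.6737

T = 1 year.
HUF accumulates by 1 + 0.0949×1 = 1.094900.
Growth of 1 CZK over T: 1 + 0.0863×1 = 1.086300.
Forward (HUF per CZK) = 12.5742 × 1.094900 / 1.086300 = 12.673747.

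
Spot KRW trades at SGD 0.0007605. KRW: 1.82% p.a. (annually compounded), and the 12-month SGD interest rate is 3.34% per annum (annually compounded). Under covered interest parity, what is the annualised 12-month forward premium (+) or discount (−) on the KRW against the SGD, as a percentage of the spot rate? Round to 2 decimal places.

T = 1 year.
CIP forward (SGD per KRW) = 0.0007605 × 1.033400/1.018200 = 0.0007718530.
(F − S)/S ÷ T = (0.0007718530 − 0.0007605)/0.0007605/1 = 0.014928 → 1.49%.

+1.49%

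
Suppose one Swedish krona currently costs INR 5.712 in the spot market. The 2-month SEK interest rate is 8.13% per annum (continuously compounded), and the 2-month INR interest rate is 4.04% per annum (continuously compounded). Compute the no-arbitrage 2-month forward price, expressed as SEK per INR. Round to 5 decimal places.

0.17627

T = 2/12 years.
INR accumulates by e^(0.0404×2/12) = 1.0067561.
SEK growth factor: e^(0.0813×2/12) = 1.0136422.
So F = 5.712 × 1.0067561 / 1.0136422 = 5.673196 (INR/SEK).
Quoted the other way: 1/5.673196 = 0.17627 SEK per INR.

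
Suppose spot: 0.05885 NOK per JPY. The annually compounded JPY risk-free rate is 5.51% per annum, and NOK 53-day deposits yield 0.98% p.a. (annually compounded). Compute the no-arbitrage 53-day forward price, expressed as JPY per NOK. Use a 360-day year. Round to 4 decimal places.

17.1025

T = 53/360 years.
NOK growth factor: (1 + 0.0098)^(53/360) = 1.00143679.
JPY growth factor: (1 + 0.0551)^(53/360) = 1.0079276.
Forward (NOK per JPY) = 0.05885 × 1.00143679 / 1.0079276 = 0.058471020.
Quoted the other way: 1/0.058471020 = 17.1025 JPY per NOK.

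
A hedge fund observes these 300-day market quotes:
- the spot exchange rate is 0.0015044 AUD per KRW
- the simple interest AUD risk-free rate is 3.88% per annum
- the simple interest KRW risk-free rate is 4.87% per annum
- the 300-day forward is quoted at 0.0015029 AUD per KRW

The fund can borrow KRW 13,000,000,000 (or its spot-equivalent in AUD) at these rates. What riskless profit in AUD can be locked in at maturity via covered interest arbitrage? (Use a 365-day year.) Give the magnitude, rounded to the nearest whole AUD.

T = 300/365 years.
Route A — deposit KRW, sell forward: 13,000,000,000 × 1.0400273973 × 0.0015029 = AUD 20,319,743.28.
Route B — convert at spot, deposit AUD: 13,000,000,000 × 0.0015044 × 1.031890411 = AUD 20,180,887.15.
The quoted forward overvalues KRW, so borrow AUD, buy KRW at spot, deposit the KRW at 4.87%, and sell the proceeds forward at 0.0015029.
Profit = 20,319,743.28 − 20,180,887.15 = AUD 138,856.

AUD 138,856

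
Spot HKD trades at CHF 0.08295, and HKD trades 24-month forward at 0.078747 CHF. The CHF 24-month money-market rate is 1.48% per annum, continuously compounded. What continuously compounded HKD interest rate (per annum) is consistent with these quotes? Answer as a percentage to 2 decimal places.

T = 2 years.
By CIP, F/S equals the CHF-to-HKD growth ratio: 0.078747/0.08295 = 0.9493309.
CHF growth factor: e^(0.0148×2) = 1.0300424.
So the HKD growth factor = 1.0850194.
r = ln(1.0850194)/2 = 0.040799 → 4.08%.

4.08%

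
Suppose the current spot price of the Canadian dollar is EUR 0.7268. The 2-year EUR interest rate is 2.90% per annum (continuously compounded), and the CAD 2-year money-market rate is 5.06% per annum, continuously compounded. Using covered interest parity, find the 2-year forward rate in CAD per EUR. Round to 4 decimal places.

1.4366

T = 2 years.
EUR growth factor: e^(0.0290×2) = 1.059715.
Growth of 1 CAD over T: e^(0.0506×2) = 1.1064979.
CIP: F = S · (grow EUR)/(grow CAD) = 0.7268 × 1.059715/1.1064979 = 0.6960708 EUR per CAD.
Quoted the other way: 1/0.6960708 = 1.4366 CAD per EUR.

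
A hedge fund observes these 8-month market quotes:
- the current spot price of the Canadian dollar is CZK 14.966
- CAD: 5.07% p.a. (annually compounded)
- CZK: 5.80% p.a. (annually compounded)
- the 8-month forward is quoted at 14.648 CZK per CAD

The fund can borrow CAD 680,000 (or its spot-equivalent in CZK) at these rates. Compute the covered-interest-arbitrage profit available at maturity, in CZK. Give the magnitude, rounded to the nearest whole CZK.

CZK 272,150

T = 8/12 years.
Invest the CAD and cover forward: 680,000 × 1.0335206416 × 14.648 = CZK 10,294,527.04.
Convert at spot and invest in CZK: 680,000 × 14.966 × 1.0383022102 = CZK 10,566,677.00.
The quoted forward undervalues CAD, so borrow CAD, convert to CZK at spot, deposit the CZK at 5.80%, and buy CAD forward at 14.648 to cover the loan.
The gap between the two covered legs is CZK 272,150.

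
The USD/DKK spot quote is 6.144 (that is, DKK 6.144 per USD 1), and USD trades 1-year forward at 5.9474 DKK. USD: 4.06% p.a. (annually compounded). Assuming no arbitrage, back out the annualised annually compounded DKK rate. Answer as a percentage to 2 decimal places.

0.73%

T = 1 year.
CIP gives F = S · g_DKK/g_USD, so g_DKK/g_USD = 5.9474/6.144 = 0.9680013.
USD growth factor: (1 + 0.0406)^1 = 1.040600.
Hence g_DKK = 1.0073022.
Annualise: 1.0073022^(1/1) − 1 = 0.007302 = 0.73%.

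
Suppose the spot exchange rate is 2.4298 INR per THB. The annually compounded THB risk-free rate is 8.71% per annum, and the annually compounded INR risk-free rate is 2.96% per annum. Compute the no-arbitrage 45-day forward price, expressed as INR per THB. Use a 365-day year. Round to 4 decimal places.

2.4136

T = 45/365 years.
INR growth factor: (1 + 0.0296)^(45/365) = 1.0036028.
Growth of 1 THB over T: (1 + 0.0871)^(45/365) = 1.0103494.
So F = 2.4298 × 1.0036028 / 1.0103494 = 2.413575 (INR/THB).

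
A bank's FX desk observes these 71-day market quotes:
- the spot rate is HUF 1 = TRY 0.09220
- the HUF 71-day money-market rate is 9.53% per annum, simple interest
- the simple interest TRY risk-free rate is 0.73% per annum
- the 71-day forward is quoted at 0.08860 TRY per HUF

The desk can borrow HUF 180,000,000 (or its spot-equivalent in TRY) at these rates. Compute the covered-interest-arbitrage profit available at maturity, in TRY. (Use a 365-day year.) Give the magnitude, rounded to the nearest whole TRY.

T = 71/365 years.
Keep in HUF, deliver into the forward: 180,000,000·1.0185378082·0.08860 = TRY 16,243,640.97.
Swap to TRY now, deposit: 180,000,000·0.09220·1.001420 = TRY 16,619,566.32.
The quoted forward undervalues HUF, so borrow HUF, convert to TRY at spot, deposit the TRY at 0.73%, and buy HUF forward at 0.08860 to cover the loan.
Arbitrage profit = |16,243,640.97 − 16,619,566.32| = TRY 375,925.

TRY 375,925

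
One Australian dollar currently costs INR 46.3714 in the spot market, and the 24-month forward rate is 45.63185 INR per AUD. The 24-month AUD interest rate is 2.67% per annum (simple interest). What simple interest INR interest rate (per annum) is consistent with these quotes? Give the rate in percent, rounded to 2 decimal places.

1.83%

T = 2 years.
F/S = 45.63185/46.3714 = 0.9840516 = (growth of INR) / (growth of AUD).
AUD growth factor: 1 + 0.0267×2 = 1.053400.
Hence g_INR = 1.036600.
(1.036600 − 1)/T = 0.018300, i.e. 1.83%.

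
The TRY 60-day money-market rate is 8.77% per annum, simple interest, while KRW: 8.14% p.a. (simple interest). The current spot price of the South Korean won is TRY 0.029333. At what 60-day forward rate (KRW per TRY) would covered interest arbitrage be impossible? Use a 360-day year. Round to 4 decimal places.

34.0560

T = 60/360 years.
TRY growth factor: 1 + 0.0877×60/360 = 1.01461667.
Growth of 1 KRW over T: 1 + 0.0814×60/360 = 1.01356667.
Forward (TRY per KRW) = 0.029333 × 1.01461667 / 1.01356667 = 0.029363387.
Invert for KRW per TRY: 1 / 0.029363387 = 34.0560.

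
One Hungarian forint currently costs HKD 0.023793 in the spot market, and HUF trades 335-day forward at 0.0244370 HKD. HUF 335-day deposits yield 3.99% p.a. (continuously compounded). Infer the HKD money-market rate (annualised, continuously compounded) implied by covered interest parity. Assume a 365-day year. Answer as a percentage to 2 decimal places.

6.90%

T = 335/365 years.
By CIP, F/S equals the HKD-to-HUF growth ratio: 0.024437/0.023793 = 1.0270668.
The HUF side grows by e^(0.0399×335/365) = 1.0372993.
Hence g_HKD = 1.0653757.
r = ln(1.0653757)/(335/365) = 0.068999 → 6.90%.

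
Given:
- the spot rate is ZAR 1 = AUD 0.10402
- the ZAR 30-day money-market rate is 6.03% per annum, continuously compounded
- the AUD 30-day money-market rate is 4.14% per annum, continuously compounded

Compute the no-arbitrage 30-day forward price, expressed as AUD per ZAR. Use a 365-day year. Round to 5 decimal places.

T = 30/365 years.
Growth of 1 AUD over T: e^(0.0414×30/365) = 1.0034085.
ZAR accumulates by e^(0.0603×30/365) = 1.0049685.
Forward (AUD per ZAR) = 0.10402 × 1.0034085 / 1.0049685 = 0.1038585.

0.10386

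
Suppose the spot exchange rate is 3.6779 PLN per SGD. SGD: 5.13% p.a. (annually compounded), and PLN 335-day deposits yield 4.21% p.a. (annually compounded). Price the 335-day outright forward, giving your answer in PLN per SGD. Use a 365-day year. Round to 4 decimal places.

3.6483

T = 335/365 years.
PLN growth factor: (1 + 0.0421)^(335/365) = 1.0385739.
SGD accumulates by (1 + 0.0513)^(335/365) = 1.0469861.
Forward (PLN per SGD) = 3.6779 × 1.0385739 / 1.0469861 = 3.648349.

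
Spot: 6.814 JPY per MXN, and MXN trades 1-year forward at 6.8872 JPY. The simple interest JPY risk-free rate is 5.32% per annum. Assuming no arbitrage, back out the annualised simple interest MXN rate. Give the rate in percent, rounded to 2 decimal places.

4.20%

T = 1 year.
F/S = 6.8872/6.814 = 1.0107426 = (growth of JPY) / (growth of MXN).
The JPY side grows by 1 + 0.0532×1 = 1.053200.
Hence g_MXN = 1.0420061.
r = (1.0420061 − 1)/1 = 0.042006 → 4.20%.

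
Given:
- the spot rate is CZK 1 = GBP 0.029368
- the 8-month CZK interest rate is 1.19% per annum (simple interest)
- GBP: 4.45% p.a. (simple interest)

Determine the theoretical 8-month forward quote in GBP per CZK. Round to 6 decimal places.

0.030001

T = 8/12 years.
GBP growth factor: 1 + 0.0445×8/12 = 1.0296667.
CZK growth factor: 1 + 0.0119×8/12 = 1.0079333.
Forward (GBP per CZK) = 0.029368 × 1.0296667 / 1.0079333 = 0.03000124.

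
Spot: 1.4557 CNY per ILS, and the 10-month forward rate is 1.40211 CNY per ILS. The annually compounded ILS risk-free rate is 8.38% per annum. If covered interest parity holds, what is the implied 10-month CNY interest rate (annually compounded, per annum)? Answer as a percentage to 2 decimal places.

3.61%

T = 10/12 years.
F/S = 1.40211/1.4557 = 0.9631861 = (growth of CNY) / (growth of ILS).
ILS growth factor: (1 + 0.0838)^(10/12) = 1.0693609.
Hence g_CNY = 1.0299936.
r = 1.0299936^(12/10) − 1 = 0.036099 → 3.61%.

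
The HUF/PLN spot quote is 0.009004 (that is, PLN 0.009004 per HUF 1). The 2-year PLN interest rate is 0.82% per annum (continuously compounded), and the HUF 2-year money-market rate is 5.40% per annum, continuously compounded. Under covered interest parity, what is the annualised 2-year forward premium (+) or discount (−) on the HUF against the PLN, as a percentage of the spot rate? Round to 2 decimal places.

T = 2 years.
F = S · g_PLN/g_HUF = 0.009004 × 1.0165352/1.1140477 = 0.008215881.
(F − S)/S ÷ T = (0.008215881 − 0.009004)/0.009004/2 = -0.043765 → -4.38%.

-4.38%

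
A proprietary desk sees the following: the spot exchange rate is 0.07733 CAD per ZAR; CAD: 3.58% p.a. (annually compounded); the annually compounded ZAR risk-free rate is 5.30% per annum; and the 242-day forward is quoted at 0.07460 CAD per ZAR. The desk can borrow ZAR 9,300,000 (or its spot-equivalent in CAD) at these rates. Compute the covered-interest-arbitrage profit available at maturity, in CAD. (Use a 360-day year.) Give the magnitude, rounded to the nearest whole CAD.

CAD 18,088

T = 242/360 years.
Invest the ZAR and cover forward: 9,300,000 × 1.03532535 × 0.07460 = CAD 718,288.02.
Convert at spot and invest in CAD: 9,300,000 × 0.07733 × 1.02392655 = CAD 736,376.23.
The quoted forward undervalues ZAR, so borrow ZAR, convert to CAD at spot, deposit the CAD at 3.58%, and buy ZAR forward at 0.07460 to cover the loan.
The gap between the two covered legs is CAD 18,088.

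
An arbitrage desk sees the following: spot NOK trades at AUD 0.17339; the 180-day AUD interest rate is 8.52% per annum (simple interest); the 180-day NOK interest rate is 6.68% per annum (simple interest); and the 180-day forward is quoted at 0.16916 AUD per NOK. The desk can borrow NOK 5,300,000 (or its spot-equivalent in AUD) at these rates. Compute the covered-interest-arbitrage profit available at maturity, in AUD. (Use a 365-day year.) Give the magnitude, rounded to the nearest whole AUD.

T = 180/365 years.
Keep in NOK, deliver into the forward: 5,300,000·1.03294247·0.16916 = AUD 926,082.51.
Swap to AUD now, deposit: 5,300,000·0.17339·1.04201644 = AUD 957,578.72.
The quoted forward undervalues NOK, so borrow NOK, convert to AUD at spot, deposit the AUD at 8.52%, and buy NOK forward at 0.16916 to cover the loan.
The gap between the two covered legs is AUD 31,496.

AUD 31,496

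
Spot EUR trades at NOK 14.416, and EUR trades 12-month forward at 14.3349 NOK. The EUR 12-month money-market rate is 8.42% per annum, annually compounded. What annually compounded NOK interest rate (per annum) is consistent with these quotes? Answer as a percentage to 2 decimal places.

7.81%

T = 1 year.
F/S = 14.3349/14.416 = 0.9943743 = (growth of NOK) / (growth of EUR).
EUR growth factor: (1 + 0.0842)^1 = 1.084200.
That pins the NOK growth at 1.0781006.
r = 1.0781006^(1/1) − 1 = 0.078101 → 7.81%.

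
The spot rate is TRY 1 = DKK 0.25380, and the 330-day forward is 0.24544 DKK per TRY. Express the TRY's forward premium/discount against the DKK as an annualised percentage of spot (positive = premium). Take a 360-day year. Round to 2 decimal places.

T = 330/360 years.
TRY trades forward at -3.29393% vs spot over the period.
×(1/T) gives -3.59% p.a.

-3.59%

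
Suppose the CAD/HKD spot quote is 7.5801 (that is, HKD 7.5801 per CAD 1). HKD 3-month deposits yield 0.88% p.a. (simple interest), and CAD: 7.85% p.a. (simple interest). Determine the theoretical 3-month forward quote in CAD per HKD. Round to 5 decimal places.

T = 3/12 years.
HKD growth factor: 1 + 0.0088×3/12 = 1.002200.
CAD accumulates by 1 + 0.0785×3/12 = 1.019625.
Forward (HKD per CAD) = 7.5801 × 1.002200 / 1.019625 = 7.450559.
Quoted the other way: 1/7.450559 = 0.13422 CAD per HKD.

0.13422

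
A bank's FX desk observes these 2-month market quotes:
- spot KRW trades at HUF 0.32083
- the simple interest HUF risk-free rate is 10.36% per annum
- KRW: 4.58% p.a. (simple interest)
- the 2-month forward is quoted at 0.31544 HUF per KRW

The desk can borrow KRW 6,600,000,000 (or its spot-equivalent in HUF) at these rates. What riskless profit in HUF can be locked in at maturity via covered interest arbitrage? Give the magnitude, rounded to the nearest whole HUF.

HUF 56,243,920

T = 2/12 years.
Route A — deposit KRW, sell forward: 6,600,000,000 × 1.007633333333 × 0.31544 = HUF 2,097,795,867.20.
Route B — convert at spot, deposit HUF: 6,600,000,000 × 0.32083 × 1.017266666667 = HUF 2,154,039,786.80.
The quoted forward undervalues KRW, so borrow KRW, convert to HUF at spot, deposit the HUF at 10.36%, and buy KRW forward at 0.31544 to cover the loan.
The gap between the two covered legs is HUF 56,243,920.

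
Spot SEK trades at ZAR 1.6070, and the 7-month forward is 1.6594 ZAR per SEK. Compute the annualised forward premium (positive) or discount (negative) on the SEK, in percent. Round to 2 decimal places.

T = 7/12 years.
(F − S)/S = (1.6594 − 1.607)/1.607 = 0.0326073.
×(1/T) gives 5.59% p.a.

+5.59%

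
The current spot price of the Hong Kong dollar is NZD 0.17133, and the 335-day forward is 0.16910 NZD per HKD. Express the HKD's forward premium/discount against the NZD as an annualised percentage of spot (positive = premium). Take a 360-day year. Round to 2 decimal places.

-1.40%

T = 335/360 years.
(F − S)/S = (0.16910 − 0.17133)/0.17133 = -0.0130158.
×(1/T) gives -1.40% p.a.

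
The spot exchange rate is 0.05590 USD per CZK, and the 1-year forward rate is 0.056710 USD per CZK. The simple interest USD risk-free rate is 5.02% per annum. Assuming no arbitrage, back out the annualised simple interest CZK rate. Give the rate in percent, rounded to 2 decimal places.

T = 1 year.
By CIP, F/S equals the USD-to-CZK growth ratio: 0.05671/0.0559 = 1.0144902.
The USD side grows by 1 + 0.0502×1 = 1.050200.
So the CZK growth factor = 1.0351997.
r = (1.0351997 − 1)/1 = 0.035200 → 3.52%.

3.52%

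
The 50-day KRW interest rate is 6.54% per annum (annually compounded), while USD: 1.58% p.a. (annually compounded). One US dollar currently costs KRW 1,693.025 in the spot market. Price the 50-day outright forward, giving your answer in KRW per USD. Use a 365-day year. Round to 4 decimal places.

T = 50/365 years.
KRW accumulates by (1 + 0.0654)^(50/365) = 1.0087158895.
Growth of 1 USD over T: (1 + 0.0158)^(50/365) = 1.0021497704.
Forward (KRW per USD) = 1693.025 × 1.0087158895 / 1.0021497704 = 1704.117757.

1704.1178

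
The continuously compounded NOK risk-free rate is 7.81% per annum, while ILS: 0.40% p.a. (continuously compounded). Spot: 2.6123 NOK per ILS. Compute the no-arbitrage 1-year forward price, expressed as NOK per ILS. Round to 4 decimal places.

2.8132

T = 1 year.
Growth of 1 NOK over T: e^(0.0781×1) = 1.0812308.
ILS accumulates by e^(0.0040×1) = 1.004008.
Forward (NOK per ILS) = 2.6123 × 1.0812308 / 1.004008 = 2.813224.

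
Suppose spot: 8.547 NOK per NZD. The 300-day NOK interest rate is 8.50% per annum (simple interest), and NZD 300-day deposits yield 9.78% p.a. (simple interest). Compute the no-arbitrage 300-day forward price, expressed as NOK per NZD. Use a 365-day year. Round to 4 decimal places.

8.4638

T = 300/365 years.
NOK accumulates by 1 + 0.0850×300/365 = 1.069863.
NZD accumulates by 1 + 0.0978×300/365 = 1.0803836.
CIP: F = S · (grow NOK)/(grow NZD) = 8.547 × 1.069863/1.0803836 = 8.463771 NOK per NZD.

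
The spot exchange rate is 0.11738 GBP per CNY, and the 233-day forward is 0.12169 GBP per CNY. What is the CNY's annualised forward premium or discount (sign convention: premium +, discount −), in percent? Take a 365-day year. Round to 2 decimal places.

T = 233/365 years.
CNY trades forward at +3.67184% vs spot over the period.
×(1/T) gives 5.75% p.a.

+5.75%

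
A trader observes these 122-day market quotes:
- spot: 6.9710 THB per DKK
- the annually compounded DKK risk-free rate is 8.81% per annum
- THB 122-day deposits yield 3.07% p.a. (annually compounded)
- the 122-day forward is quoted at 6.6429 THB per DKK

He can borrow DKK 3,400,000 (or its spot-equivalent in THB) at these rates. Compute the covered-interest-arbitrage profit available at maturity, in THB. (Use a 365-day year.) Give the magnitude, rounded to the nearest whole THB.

THB 709,820

T = 122/365 years.
Invest the DKK and cover forward: 3,400,000 × 1.0286234579 × 6.6429 = THB 23,232,345.41.
Convert at spot and invest in THB: 3,400,000 × 6.9710 × 1.0101582575 = THB 23,942,164.92.
The quoted forward undervalues DKK, so borrow DKK, convert to THB at spot, deposit the THB at 3.07%, and buy DKK forward at 6.6429 to cover the loan.
Profit = 23,942,164.92 − 23,232,345.41 = THB 709,820.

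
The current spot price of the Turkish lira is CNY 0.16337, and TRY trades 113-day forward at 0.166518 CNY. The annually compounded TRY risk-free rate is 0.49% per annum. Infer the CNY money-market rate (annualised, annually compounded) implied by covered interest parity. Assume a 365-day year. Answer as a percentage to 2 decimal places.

6.88%

T = 113/365 years.
By CIP, F/S equals the CNY-to-TRY growth ratio: 0.166518/0.16337 = 1.0192691.
The TRY side grows by (1 + 0.0049)^(113/365) = 1.0015144.
Hence g_CNY = 1.0208127.
r = 1.0208127^(365/113) − 1 = 0.068800 → 6.88%.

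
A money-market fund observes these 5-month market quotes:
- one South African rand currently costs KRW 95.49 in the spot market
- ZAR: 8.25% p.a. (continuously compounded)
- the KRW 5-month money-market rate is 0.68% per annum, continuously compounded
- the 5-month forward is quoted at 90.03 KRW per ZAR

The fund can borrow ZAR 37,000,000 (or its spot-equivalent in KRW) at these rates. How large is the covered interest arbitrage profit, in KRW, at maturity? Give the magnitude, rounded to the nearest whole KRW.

T = 5/12 years.
Route A — deposit ZAR, sell forward: 37,000,000 × 1.034972648709 × 90.03 = KRW 3,447,607,739.84.
Route B — convert at spot, deposit KRW: 37,000,000 × 95.49 × 1.002837351016 = KRW 3,543,154,730.00.
The quoted forward undervalues ZAR, so borrow ZAR, convert to KRW at spot, deposit the KRW at 0.68%, and buy ZAR forward at 90.03 to cover the loan.
The gap between the two covered legs is KRW 95,546,990.

KRW 95,546,990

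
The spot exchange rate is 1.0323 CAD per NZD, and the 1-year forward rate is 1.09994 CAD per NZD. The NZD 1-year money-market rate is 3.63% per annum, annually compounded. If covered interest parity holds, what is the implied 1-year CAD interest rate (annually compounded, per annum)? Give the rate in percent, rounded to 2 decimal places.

10.42%

T = 1 year.
CIP gives F = S · g_CAD/g_NZD, so g_CAD/g_NZD = 1.09994/1.0323 = 1.0655236.
The NZD side grows by (1 + 0.0363)^1 = 1.036300.
That pins the CAD growth at 1.1042021.
r = 1.1042021^(1/1) − 1 = 0.104202 → 10.42%.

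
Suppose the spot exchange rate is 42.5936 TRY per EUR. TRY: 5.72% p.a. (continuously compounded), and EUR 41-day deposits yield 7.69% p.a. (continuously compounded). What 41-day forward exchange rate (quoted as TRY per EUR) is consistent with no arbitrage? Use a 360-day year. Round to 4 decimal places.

42.4981

T = 41/360 years.
Growth of 1 TRY over T: e^(0.0572×41/360) = 1.00653571.
EUR growth factor: e^(0.0769×41/360) = 1.00879652.
So F = 42.5936 × 1.00653571 / 1.00879652 = 42.498144 (TRY/EUR).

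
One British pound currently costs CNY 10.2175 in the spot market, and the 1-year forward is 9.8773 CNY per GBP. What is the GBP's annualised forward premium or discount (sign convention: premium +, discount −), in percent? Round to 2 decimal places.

T = 1 year.
Period premium: (9.8773 − 10.2175)/10.2175 = -0.0332958.
Per annum: -0.0332958 / 1 = -0.033296 = -3.33%.

-3.33%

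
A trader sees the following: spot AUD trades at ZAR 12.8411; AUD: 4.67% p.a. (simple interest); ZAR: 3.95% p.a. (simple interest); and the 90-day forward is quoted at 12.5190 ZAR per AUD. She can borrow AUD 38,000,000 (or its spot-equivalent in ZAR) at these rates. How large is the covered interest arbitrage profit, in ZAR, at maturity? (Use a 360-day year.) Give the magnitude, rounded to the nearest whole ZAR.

ZAR 11,504,368

T = 90/360 years.
Keep in AUD, deliver into the forward: 38,000,000·1.011675·12.5190 = ZAR 481,276,054.35.
Swap to ZAR now, deposit: 38,000,000·12.8411·1.009875 = ZAR 492,780,422.78.
The quoted forward undervalues AUD, so borrow AUD, convert to ZAR at spot, deposit the ZAR at 3.95%, and buy AUD forward at 12.5190 to cover the loan.
Profit = 492,780,422.78 − 481,276,054.35 = ZAR 11,504,368.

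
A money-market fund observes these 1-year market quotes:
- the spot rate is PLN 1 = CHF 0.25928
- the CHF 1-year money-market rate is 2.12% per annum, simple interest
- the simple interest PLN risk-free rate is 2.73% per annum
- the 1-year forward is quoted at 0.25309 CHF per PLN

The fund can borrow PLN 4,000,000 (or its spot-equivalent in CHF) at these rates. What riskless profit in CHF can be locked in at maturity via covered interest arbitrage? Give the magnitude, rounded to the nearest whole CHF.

T = 1 year.
Invest the PLN and cover forward: 4,000,000 × 1.027300 × 0.25309 = CHF 1,039,997.43.
Convert at spot and invest in CHF: 4,000,000 × 0.25928 × 1.021200 = CHF 1,059,106.94.
The quoted forward undervalues PLN, so borrow PLN, convert to CHF at spot, deposit the CHF at 2.12%, and buy PLN forward at 0.25309 to cover the loan.
The gap between the two covered legs is CHF 19,110.

CHF 19,110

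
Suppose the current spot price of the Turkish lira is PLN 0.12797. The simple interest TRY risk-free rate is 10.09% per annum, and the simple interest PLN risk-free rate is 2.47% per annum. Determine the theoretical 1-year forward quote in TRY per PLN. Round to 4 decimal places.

T = 1 year.
PLN growth factor: 1 + 0.0247×1 = 1.024700.
TRY growth factor: 1 + 0.1009×1 = 1.100900.
So F = 0.12797 × 1.024700 / 1.100900 = 0.1191124 (PLN/TRY).
Quoted the other way: 1/0.1191124 = 8.3954 TRY per PLN.

8.3954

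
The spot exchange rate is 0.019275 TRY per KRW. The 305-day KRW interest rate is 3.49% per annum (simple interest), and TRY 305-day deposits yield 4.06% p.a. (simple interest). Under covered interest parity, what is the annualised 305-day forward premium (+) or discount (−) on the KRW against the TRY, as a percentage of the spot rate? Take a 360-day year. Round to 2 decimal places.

T = 305/360 years.
F = S · g_TRY/g_KRW = 0.019275 × 1.0343972/1.0295681 = 0.019365408.
(F − S)/S ÷ T = (0.019365408 − 0.019275)/0.019275/(305/360) = 0.005536 → 0.55%.

+0.55%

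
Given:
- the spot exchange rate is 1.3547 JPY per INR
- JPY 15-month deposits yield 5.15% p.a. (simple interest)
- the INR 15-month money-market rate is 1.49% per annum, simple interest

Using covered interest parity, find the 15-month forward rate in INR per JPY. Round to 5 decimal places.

0.70644

T = 15/12 years.
JPY accumulates by 1 + 0.0515×15/12 = 1.064375.
INR accumulates by 1 + 0.0149×15/12 = 1.018625.
Forward (JPY per INR) = 1.3547 × 1.064375 / 1.018625 = 1.415544.
Quoted the other way: 1/1.415544 = 0.70644 INR per JPY.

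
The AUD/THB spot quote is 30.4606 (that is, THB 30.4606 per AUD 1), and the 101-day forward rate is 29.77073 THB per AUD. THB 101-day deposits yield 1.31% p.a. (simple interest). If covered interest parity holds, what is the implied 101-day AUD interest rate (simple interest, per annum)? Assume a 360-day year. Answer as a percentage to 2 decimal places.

T = 101/360 years.
CIP gives F = S · g_THB/g_AUD, so g_THB/g_AUD = 29.77073/30.4606 = 0.9773521.
THB growth factor: 1 + 0.0131×101/360 = 1.0036753.
So the AUD growth factor = 1.0269332.
r = (1.0269332 − 1)/(101/360) = 0.096000 → 9.60%.

9.60%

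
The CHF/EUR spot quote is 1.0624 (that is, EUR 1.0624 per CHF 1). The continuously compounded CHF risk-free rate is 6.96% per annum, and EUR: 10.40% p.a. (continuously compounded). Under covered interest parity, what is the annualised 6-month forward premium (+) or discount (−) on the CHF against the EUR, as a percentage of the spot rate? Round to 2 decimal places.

T = 6/12 years.
F = S · g_EUR/g_CHF = 1.0624 × 1.0533757/1.0354126 = 1.0808313.
(F − S)/S ÷ T = (1.0808313 − 1.0624)/1.0624/(6/12) = 0.034697 → 3.47%.

+3.47%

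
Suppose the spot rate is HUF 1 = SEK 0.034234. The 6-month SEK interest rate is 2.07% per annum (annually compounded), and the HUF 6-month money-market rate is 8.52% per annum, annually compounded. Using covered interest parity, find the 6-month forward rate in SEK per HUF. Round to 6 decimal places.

T = 6/12 years.
SEK growth factor: (1 + 0.0207)^(6/12) = 1.010297.
Growth of 1 HUF over T: (1 + 0.0852)^(6/12) = 1.0417293.
Forward (SEK per HUF) = 0.034234 × 1.010297 / 1.0417293 = 0.03320105.

0.033201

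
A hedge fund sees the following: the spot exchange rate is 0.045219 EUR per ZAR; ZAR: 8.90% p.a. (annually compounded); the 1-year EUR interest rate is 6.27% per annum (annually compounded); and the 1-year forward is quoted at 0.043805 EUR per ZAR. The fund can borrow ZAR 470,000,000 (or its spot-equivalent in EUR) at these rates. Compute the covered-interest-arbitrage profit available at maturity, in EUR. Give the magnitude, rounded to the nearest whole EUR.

EUR 164,776

T = 1 year.
Route A — deposit ZAR, sell forward: 470,000,000 × 1.089000 × 0.043805 = EUR 22,420,713.15.
Route B — convert at spot, deposit EUR: 470,000,000 × 0.045219 × 1.062700 = EUR 22,585,488.71.
The quoted forward undervalues ZAR, so borrow ZAR, convert to EUR at spot, deposit the EUR at 6.27%, and buy ZAR forward at 0.043805 to cover the loan.
Profit = 22,585,488.71 − 22,420,713.15 = EUR 164,776.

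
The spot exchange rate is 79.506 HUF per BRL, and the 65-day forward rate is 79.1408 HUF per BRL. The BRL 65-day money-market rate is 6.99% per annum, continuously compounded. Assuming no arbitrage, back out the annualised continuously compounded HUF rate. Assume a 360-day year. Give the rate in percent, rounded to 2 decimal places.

T = 65/360 years.
F/S = 79.1408/79.506 = 0.9954066 = (growth of HUF) / (growth of BRL).
The BRL side grows by e^(0.0699×65/360) = 1.0127008.
Hence g_HUF = 1.0080491.
Take logs: ln 1.0080491 / (65/360) = 0.044401, so 4.44%.

4.44%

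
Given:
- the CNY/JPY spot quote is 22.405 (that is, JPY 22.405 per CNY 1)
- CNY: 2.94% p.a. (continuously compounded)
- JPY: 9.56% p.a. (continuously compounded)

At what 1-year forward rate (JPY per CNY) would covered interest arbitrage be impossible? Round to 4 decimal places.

T = 1 year.
JPY growth factor: e^(0.0956×1) = 1.10031885.
CNY growth factor: e^(0.0294×1) = 1.02983645.
Forward (JPY per CNY) = 22.405 × 1.10031885 / 1.02983645 = 23.938407.

23.9384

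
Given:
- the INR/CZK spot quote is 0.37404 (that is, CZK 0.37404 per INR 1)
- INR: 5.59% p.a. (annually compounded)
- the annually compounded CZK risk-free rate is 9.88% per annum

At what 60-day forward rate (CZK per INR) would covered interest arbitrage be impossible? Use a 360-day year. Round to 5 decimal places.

T = 60/360 years.
CZK accumulates by (1 + 0.0988)^(60/360) = 1.0158271.
Growth of 1 INR over T: (1 + 0.0559)^(60/360) = 1.0091068.
Forward (CZK per INR) = 0.37404 × 1.0158271 / 1.0091068 = 0.3765310.

0.37653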